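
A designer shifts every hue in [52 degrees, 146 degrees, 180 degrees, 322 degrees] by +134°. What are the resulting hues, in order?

186°, 280°, 314°, 96°

52 + 134 = 186°
146 + 134 = 280°
180 + 134 = 314°
322 + 134 = 456 → 456 − 360 = 96°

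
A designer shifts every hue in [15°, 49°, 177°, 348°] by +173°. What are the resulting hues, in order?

15 + 173 = 188°
49 + 173 = 222°
177 + 173 = 350°
348 + 173 = 521 → 521 − 360 = 161°

188°, 222°, 350°, 161°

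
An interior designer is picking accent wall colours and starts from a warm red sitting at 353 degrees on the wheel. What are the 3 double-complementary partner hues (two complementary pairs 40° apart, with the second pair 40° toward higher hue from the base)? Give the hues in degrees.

33°, 173° and 213°

A rectangular tetradic uses two complementary pairs 40° apart: offsets 0°, 40°, 180°, 220°.
353 + 40 = 393 → 393 − 360 = 33°
353 + 180 = 533 → 533 − 360 = 173°
353 + 220 = 573 → 573 − 360 = 213°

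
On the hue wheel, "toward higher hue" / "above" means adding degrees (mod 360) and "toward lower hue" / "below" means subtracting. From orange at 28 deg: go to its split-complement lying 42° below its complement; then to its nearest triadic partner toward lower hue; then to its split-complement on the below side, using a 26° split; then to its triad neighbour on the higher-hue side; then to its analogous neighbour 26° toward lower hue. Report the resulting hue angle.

28 + 138 = 166°   (split-comp 42° ↓)
166 − 120 = 46°   (triadic ↓)
46 + 154 = 200°   (split-comp 26° ↓)
200 + 120 = 320°   (triadic ↑)
320 − 26 = 294°   (analog 26° ↓)

294°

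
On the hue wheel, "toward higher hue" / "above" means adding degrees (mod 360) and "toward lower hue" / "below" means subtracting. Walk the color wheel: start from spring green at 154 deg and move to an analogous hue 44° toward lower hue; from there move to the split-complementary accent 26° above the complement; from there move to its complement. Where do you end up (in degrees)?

analog 44° ↓ −44°: 154 − 44 = 110°
split-comp 26° ↑ +206°: 110 + 206 = 316°
complement +180°: 316 + 180 = 496 → 496 − 360 = 136°

136°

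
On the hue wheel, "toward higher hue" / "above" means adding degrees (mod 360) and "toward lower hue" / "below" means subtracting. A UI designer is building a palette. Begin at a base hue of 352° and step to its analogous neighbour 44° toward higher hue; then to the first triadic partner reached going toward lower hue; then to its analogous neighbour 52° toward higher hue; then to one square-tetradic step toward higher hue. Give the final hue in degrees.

58°

352 + 44 = 396 → 396 − 360 = 36°   (analog 44° ↑)
36 − 120 = -84 → -84 + 360 = 276°   (triadic ↓)
276 + 52 = 328°   (analog 52° ↑)
328 + 90 = 418 → 418 − 360 = 58°   (square ↑)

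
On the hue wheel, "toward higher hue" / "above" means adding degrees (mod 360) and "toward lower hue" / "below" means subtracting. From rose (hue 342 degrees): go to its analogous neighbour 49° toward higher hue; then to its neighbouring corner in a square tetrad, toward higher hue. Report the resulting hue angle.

121°

342 + 49 = 391 → 391 − 360 = 31°   (analog 49° ↑)
31 + 90 = 121°   (square ↑)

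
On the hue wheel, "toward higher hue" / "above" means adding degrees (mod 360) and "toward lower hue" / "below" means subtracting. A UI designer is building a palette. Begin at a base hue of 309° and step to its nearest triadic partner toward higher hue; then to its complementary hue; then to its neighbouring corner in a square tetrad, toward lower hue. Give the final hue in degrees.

309 + 120 = 429 → 429 − 360 = 69°   (triadic ↑)
69 + 180 = 249°   (complement)
249 − 90 = 159°   (square ↓)

159°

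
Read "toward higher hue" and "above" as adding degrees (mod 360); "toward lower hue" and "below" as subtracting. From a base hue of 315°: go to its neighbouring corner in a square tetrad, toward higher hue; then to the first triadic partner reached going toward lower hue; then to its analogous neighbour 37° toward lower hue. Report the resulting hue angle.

248°

square ↑ +90°: 315 + 90 = 405 → 405 − 360 = 45°
triadic ↓ −120°: 45 − 120 = -75 → -75 + 360 = 285°
analog 37° ↓ −37°: 285 − 37 = 248°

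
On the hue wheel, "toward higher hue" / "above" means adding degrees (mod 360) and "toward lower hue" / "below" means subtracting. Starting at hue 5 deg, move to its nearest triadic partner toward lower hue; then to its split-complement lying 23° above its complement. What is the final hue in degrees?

88°

triadic ↓ −120°: 5 − 120 = -115 → -115 + 360 = 245°
split-comp 23° ↑ +203°: 245 + 203 = 448 → 448 − 360 = 88°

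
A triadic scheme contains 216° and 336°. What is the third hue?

A triad spaces three hues 120° apart.
The full set is {96°, 216°, 336°}.

96°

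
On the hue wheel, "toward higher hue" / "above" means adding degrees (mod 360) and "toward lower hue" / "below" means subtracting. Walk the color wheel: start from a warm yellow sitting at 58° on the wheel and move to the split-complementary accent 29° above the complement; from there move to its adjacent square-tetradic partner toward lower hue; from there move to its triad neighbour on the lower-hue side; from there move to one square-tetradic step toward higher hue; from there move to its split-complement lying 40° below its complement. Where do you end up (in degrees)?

split-comp 29° ↑ +209°: 58 + 209 = 267°
square ↓ −90°: 267 − 90 = 177°
triadic ↓ −120°: 177 − 120 = 57°
square ↑ +90°: 57 + 90 = 147°
split-comp 40° ↓ +140°: 147 + 140 = 287°

287°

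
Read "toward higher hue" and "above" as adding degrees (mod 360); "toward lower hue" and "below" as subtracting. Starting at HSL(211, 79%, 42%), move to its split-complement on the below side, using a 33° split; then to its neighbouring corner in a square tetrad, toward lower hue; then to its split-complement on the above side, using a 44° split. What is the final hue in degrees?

211 + 147 = 358°   (split-comp 33° ↓)
358 − 90 = 268°   (square ↓)
268 + 224 = 492 → 492 − 360 = 132°   (split-comp 44° ↑)

132°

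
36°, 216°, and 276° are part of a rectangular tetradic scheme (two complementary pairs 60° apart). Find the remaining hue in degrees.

A rectangular tetradic uses two complementary pairs 60° apart: offsets 0°, 60°, 180°, 240°.
Among {36°, 216°, 276°}, 36° and 216° are a 180° pair.
The remaining hue 276° needs its own complement: 276 + 180 = 456 → 456 − 360 = 96°

96°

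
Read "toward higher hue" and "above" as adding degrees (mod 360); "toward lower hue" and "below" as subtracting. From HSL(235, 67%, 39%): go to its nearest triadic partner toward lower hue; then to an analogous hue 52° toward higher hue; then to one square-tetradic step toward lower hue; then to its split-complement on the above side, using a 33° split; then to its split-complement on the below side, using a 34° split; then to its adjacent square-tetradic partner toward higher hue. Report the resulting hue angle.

166°

−120° (triadic ↓): 235 − 120 = 115°
+52° (analog 52° ↑): 115 + 52 = 167°
−90° (square ↓): 167 − 90 = 77°
+213° (split-comp 33° ↑): 77 + 213 = 290°
+146° (split-comp 34° ↓): 290 + 146 = 436 → 436 − 360 = 76°
+90° (square ↑): 76 + 90 = 166°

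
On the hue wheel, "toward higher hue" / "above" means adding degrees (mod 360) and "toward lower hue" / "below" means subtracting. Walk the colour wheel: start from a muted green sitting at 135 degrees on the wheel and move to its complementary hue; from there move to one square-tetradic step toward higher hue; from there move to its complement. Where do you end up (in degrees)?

225°

135 + 180 = 315°   (complement)
315 + 90 = 405 → 405 − 360 = 45°   (square ↑)
45 + 180 = 225°   (complement)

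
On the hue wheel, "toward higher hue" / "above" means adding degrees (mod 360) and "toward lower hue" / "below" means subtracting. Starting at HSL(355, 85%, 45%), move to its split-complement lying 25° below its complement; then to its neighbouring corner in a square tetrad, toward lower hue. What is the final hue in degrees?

60°

split-comp 25° ↓ +155°: 355 + 155 = 510 → 510 − 360 = 150°
square ↓ −90°: 150 − 90 = 60°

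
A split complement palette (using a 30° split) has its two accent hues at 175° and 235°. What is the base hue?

25°

The accents sit 30° either side of the complement, so the complement is their short-arc midpoint on the wheel.
Short-arc midpoint of 175° and 235°: 205°.
Base is 180° from the complement: 205 − 180 = 25°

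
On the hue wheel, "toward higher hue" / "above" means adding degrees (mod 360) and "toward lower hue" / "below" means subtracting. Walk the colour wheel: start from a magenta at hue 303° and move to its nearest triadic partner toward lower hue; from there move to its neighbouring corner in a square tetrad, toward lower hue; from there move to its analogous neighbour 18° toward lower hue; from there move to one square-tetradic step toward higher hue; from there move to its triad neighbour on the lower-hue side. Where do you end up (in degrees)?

45°

303 − 120 = 183°   (triadic ↓)
183 − 90 = 93°   (square ↓)
93 − 18 = 75°   (analog 18° ↓)
75 + 90 = 165°   (square ↑)
165 − 120 = 45°   (triadic ↓)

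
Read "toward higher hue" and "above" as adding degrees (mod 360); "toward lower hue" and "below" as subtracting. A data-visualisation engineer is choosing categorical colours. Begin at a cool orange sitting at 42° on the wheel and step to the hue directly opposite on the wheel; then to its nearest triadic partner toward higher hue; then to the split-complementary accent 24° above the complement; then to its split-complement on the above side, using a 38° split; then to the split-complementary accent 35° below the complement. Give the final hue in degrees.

+180° (complement): 42 + 180 = 222°
+120° (triadic ↑): 222 + 120 = 342°
+204° (split-comp 24° ↑): 342 + 204 = 546 → 546 − 360 = 186°
+218° (split-comp 38° ↑): 186 + 218 = 404 → 404 − 360 = 44°
+145° (split-comp 35° ↓): 44 + 145 = 189°

189°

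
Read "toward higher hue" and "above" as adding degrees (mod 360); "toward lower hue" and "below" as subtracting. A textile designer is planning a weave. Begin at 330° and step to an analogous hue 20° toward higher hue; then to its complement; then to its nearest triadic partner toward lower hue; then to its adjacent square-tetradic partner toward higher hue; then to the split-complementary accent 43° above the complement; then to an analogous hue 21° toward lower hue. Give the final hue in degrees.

analog 20° ↑ +20°: 330 + 20 = 350°
complement +180°: 350 + 180 = 530 → 530 − 360 = 170°
triadic ↓ −120°: 170 − 120 = 50°
square ↑ +90°: 50 + 90 = 140°
split-comp 43° ↑ +223°: 140 + 223 = 363 → 363 − 360 = 3°
analog 21° ↓ −21°: 3 − 21 = -18 → -18 + 360 = 342°

342°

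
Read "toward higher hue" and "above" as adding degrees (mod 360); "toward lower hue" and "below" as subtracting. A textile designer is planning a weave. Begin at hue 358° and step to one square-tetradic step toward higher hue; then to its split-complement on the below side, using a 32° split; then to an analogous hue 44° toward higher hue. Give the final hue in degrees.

280°

square ↑ +90°: 358 + 90 = 448 → 448 − 360 = 88°
split-comp 32° ↓ +148°: 88 + 148 = 236°
analog 44° ↑ +44°: 236 + 44 = 280°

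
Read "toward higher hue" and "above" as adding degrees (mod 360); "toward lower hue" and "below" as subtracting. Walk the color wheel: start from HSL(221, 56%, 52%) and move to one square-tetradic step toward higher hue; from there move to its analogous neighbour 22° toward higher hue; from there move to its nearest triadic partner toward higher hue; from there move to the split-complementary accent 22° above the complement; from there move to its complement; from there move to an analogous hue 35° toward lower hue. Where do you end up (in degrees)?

+90° (square ↑): 221 + 90 = 311°
+22° (analog 22° ↑): 311 + 22 = 333°
+120° (triadic ↑): 333 + 120 = 453 → 453 − 360 = 93°
+202° (split-comp 22° ↑): 93 + 202 = 295°
+180° (complement): 295 + 180 = 475 → 475 − 360 = 115°
−35° (analog 35° ↓): 115 − 35 = 80°

80°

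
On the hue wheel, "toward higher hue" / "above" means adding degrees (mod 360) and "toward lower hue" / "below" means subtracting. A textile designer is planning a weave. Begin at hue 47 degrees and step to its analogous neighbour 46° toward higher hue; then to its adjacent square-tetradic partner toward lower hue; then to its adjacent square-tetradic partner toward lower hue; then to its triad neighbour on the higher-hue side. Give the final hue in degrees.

33°

47 + 46 = 93°   (analog 46° ↑)
93 − 90 = 3°   (square ↓)
3 − 90 = -87 → -87 + 360 = 273°   (square ↓)
273 + 120 = 393 → 393 − 360 = 33°   (triadic ↑)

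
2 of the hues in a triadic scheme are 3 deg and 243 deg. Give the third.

A triad places three hues 120° apart.
The full set through 3° is {3°, 123°, 243°}.
Given {3°, 243°}, the missing hue is 123°.

123°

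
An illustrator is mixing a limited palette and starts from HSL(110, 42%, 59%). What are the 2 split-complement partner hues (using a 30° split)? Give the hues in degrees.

260° and 320°

Complement of 110°: 110 + 180 = 290°
290 − 30 = 260°
290 + 30 = 320°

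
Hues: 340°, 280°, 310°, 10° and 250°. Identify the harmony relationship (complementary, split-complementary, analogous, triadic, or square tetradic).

analogous

Sort the hues: 10°, 250°, 280°, 310°, 340°.
Successive gaps around the wheel: 240°, 30°, 30°, 30°, 30°.
A run of hues at equal small steps (30°) with one large closing gap is an analogous group.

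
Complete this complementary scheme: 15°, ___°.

The complement sits 180° across the wheel.
The full set through 15° is {15°, 195°}.
Given {15°}, the missing hue is 195°.

195°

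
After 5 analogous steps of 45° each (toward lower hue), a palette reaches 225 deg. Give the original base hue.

90°

5 steps of 45° (toward lower hue) give a net shift of −225°.
Start = end − shift: 225 + 225 = 450 → 450 − 360 = 90°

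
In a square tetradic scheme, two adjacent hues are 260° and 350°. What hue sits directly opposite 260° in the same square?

80°

A square tetradic scheme places four hues 90° apart; opposite corners are 180° apart.
260 + 180 = 440 → 440 − 360 = 80°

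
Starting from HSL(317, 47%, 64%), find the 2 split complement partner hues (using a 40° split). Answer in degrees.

97° and 177°

Split-complementary hues sit 40° either side of the complement.
Complement of 317°: 317 + 180 = 497 → 497 − 360 = 137°
137 − 40 = 97°
137 + 40 = 177°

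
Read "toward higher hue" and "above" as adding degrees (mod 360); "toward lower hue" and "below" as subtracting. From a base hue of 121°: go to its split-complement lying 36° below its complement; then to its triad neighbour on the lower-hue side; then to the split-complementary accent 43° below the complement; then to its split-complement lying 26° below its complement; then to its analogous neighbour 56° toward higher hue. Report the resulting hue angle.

132°

+144° (split-comp 36° ↓): 121 + 144 = 265°
−120° (triadic ↓): 265 − 120 = 145°
+137° (split-comp 43° ↓): 145 + 137 = 282°
+154° (split-comp 26° ↓): 282 + 154 = 436 → 436 − 360 = 76°
+56° (analog 56° ↑): 76 + 56 = 132°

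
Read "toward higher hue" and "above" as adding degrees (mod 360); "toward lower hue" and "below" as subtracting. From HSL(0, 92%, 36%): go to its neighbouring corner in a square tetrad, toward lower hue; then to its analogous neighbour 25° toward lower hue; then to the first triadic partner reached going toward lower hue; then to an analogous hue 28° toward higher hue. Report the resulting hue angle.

153°

−90° (square ↓): 0 − 90 = -90 → -90 + 360 = 270°
−25° (analog 25° ↓): 270 − 25 = 245°
−120° (triadic ↓): 245 − 120 = 125°
+28° (analog 28° ↑): 125 + 28 = 153°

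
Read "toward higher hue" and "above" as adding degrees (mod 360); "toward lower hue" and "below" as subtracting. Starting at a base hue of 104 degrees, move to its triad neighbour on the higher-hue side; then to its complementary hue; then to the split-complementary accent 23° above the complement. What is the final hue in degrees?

247°

triadic ↑ +120°: 104 + 120 = 224°
complement +180°: 224 + 180 = 404 → 404 − 360 = 44°
split-comp 23° ↑ +203°: 44 + 203 = 247°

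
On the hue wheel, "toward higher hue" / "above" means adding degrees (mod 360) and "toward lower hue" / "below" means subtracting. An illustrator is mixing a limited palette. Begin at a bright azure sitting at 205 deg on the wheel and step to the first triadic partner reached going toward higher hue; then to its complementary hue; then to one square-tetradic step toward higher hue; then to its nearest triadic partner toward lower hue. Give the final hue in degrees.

115°

triadic ↑ +120°: 205 + 120 = 325°
complement +180°: 325 + 180 = 505 → 505 − 360 = 145°
square ↑ +90°: 145 + 90 = 235°
triadic ↓ −120°: 235 − 120 = 115°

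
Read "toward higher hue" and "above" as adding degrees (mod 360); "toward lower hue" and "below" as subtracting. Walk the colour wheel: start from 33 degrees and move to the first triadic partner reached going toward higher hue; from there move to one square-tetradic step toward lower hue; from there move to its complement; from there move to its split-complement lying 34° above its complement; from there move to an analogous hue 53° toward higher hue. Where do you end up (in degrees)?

150°

+120° (triadic ↑): 33 + 120 = 153°
−90° (square ↓): 153 − 90 = 63°
+180° (complement): 63 + 180 = 243°
+214° (split-comp 34° ↑): 243 + 214 = 457 → 457 − 360 = 97°
+53° (analog 53° ↑): 97 + 53 = 150°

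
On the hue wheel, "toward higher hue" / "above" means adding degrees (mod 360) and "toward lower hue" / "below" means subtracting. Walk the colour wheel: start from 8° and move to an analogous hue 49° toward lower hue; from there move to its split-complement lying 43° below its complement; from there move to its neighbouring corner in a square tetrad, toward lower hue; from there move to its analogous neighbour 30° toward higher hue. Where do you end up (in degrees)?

8 − 49 = -41 → -41 + 360 = 319°   (analog 49° ↓)
319 + 137 = 456 → 456 − 360 = 96°   (split-comp 43° ↓)
96 − 90 = 6°   (square ↓)
6 + 30 = 36°   (analog 30° ↑)

36°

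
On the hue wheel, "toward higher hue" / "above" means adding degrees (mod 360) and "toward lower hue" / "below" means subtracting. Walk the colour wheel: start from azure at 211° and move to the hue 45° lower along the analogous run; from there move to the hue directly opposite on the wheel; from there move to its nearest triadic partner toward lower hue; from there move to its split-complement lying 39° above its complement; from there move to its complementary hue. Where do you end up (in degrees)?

211 − 45 = 166°   (analog 45° ↓)
166 + 180 = 346°   (complement)
346 − 120 = 226°   (triadic ↓)
226 + 219 = 445 → 445 − 360 = 85°   (split-comp 39° ↑)
85 + 180 = 265°   (complement)

265°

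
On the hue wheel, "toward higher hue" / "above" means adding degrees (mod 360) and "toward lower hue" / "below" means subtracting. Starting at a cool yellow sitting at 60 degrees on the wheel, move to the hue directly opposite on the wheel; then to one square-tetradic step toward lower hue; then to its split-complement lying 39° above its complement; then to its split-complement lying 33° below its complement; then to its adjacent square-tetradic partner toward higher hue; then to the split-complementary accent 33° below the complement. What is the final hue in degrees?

complement +180°: 60 + 180 = 240°
square ↓ −90°: 240 − 90 = 150°
split-comp 39° ↑ +219°: 150 + 219 = 369 → 369 − 360 = 9°
split-comp 33° ↓ +147°: 9 + 147 = 156°
square ↑ +90°: 156 + 90 = 246°
split-comp 33° ↓ +147°: 246 + 147 = 393 → 393 − 360 = 33°

33°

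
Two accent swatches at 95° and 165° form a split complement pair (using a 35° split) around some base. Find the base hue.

The accents sit 35° either side of the complement, so the complement is their short-arc midpoint on the wheel.
Short-arc midpoint of 95° and 165°: 130°.
Base is 180° from the complement: 130 − 180 = -50 → -50 + 360 = 310°

310°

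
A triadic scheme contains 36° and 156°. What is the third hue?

276°

A triad spaces three hues 120° apart.
The full set is {36°, 156°, 276°}.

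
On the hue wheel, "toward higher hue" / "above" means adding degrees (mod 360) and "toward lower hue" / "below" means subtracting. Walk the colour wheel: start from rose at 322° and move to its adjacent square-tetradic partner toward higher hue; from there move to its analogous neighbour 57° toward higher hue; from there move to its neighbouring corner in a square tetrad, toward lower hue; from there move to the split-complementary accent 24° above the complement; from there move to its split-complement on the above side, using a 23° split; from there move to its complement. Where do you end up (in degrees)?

322 + 90 = 412 → 412 − 360 = 52°   (square ↑)
52 + 57 = 109°   (analog 57° ↑)
109 − 90 = 19°   (square ↓)
19 + 204 = 223°   (split-comp 24° ↑)
223 + 203 = 426 → 426 − 360 = 66°   (split-comp 23° ↑)
66 + 180 = 246°   (complement)

246°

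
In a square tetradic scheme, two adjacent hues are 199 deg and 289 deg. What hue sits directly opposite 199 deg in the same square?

19°

A square tetradic scheme places four hues 90° apart; opposite corners are 180° apart.
199 + 180 = 379 → 379 − 360 = 19°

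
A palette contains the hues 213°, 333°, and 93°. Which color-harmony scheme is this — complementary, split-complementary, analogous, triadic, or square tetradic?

triadic

Sort the hues: 93°, 213°, 333°.
Successive gaps around the wheel: 120°, 120°, 120°.
Three hues equally spaced 120° apart form a triad.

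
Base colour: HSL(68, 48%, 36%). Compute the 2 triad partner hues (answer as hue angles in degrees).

188° and 308°

A triad places three hues 120° apart.
68 + 120 = 188°
68 + 240 = 308°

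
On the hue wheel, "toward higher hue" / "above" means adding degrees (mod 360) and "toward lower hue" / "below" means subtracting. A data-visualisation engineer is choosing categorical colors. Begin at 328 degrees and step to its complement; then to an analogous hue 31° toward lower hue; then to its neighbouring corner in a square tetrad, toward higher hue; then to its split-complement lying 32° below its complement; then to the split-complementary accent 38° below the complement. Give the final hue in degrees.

137°

328 + 180 = 508 → 508 − 360 = 148°   (complement)
148 − 31 = 117°   (analog 31° ↓)
117 + 90 = 207°   (square ↑)
207 + 148 = 355°   (split-comp 32° ↓)
355 + 142 = 497 → 497 − 360 = 137°   (split-comp 38° ↓)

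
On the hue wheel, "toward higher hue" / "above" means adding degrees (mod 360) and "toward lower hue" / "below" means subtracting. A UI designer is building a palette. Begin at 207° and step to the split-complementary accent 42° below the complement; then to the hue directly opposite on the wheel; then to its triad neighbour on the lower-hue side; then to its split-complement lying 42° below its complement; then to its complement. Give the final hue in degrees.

3°

+138° (split-comp 42° ↓): 207 + 138 = 345°
+180° (complement): 345 + 180 = 525 → 525 − 360 = 165°
−120° (triadic ↓): 165 − 120 = 45°
+138° (split-comp 42° ↓): 45 + 138 = 183°
+180° (complement): 183 + 180 = 363 → 363 − 360 = 3°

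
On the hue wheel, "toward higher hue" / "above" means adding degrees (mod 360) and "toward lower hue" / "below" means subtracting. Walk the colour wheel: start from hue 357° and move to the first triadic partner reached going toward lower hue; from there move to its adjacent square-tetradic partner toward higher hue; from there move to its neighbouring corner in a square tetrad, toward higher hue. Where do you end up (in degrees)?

57°

triadic ↓ −120°: 357 − 120 = 237°
square ↑ +90°: 237 + 90 = 327°
square ↑ +90°: 327 + 90 = 417 → 417 − 360 = 57°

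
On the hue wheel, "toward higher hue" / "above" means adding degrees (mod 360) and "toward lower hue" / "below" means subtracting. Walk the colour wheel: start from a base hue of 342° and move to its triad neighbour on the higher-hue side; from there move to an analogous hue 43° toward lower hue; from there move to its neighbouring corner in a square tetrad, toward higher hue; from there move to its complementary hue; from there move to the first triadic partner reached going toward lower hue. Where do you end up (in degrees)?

209°

+120° (triadic ↑): 342 + 120 = 462 → 462 − 360 = 102°
−43° (analog 43° ↓): 102 − 43 = 59°
+90° (square ↑): 59 + 90 = 149°
+180° (complement): 149 + 180 = 329°
−120° (triadic ↓): 329 − 120 = 209°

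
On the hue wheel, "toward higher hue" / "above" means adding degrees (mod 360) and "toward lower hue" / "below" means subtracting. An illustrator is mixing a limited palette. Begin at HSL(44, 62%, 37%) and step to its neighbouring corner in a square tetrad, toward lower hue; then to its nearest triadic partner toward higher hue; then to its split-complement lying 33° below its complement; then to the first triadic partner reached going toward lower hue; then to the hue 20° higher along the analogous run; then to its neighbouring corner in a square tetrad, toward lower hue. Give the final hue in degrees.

44 − 90 = -46 → -46 + 360 = 314°   (square ↓)
314 + 120 = 434 → 434 − 360 = 74°   (triadic ↑)
74 + 147 = 221°   (split-comp 33° ↓)
221 − 120 = 101°   (triadic ↓)
101 + 20 = 121°   (analog 20° ↑)
121 − 90 = 31°   (square ↓)

31°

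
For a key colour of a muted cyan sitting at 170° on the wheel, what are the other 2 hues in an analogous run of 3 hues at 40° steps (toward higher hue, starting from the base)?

Analogous hues sit every 40° along the wheel.
170 + 40 = 210°
170 + 80 = 250°

210° and 250°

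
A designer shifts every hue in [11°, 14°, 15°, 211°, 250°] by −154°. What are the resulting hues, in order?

217°, 220°, 221°, 57°, 96°

11 − 154 = -143 → -143 + 360 = 217°
14 − 154 = -140 → -140 + 360 = 220°
15 − 154 = -139 → -139 + 360 = 221°
211 − 154 = 57°
250 − 154 = 96°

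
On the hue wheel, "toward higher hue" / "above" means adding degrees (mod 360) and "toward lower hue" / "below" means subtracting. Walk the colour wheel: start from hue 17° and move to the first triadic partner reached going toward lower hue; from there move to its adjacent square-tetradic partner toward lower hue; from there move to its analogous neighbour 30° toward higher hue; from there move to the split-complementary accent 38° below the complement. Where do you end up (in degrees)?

339°

17 − 120 = -103 → -103 + 360 = 257°   (triadic ↓)
257 − 90 = 167°   (square ↓)
167 + 30 = 197°   (analog 30° ↑)
197 + 142 = 339°   (split-comp 38° ↓)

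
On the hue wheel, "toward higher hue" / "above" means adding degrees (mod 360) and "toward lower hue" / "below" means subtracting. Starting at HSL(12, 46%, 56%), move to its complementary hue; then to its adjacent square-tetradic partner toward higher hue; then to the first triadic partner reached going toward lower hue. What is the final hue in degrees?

complement +180°: 12 + 180 = 192°
square ↑ +90°: 192 + 90 = 282°
triadic ↓ −120°: 282 − 120 = 162°

162°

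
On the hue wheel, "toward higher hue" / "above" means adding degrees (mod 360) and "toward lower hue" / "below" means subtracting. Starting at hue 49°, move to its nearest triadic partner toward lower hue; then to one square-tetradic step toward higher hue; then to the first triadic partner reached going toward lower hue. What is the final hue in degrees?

259°

−120° (triadic ↓): 49 − 120 = -71 → -71 + 360 = 289°
+90° (square ↑): 289 + 90 = 379 → 379 − 360 = 19°
−120° (triadic ↓): 19 − 120 = -101 → -101 + 360 = 259°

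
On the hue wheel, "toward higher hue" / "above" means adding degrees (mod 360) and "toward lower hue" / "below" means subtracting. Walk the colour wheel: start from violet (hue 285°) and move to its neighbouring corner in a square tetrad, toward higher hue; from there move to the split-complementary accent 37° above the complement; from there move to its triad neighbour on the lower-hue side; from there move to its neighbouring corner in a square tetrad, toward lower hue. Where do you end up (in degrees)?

22°

+90° (square ↑): 285 + 90 = 375 → 375 − 360 = 15°
+217° (split-comp 37° ↑): 15 + 217 = 232°
−120° (triadic ↓): 232 − 120 = 112°
−90° (square ↓): 112 − 90 = 22°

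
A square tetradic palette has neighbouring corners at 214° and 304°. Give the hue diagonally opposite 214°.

A square tetradic scheme places four hues 90° apart; opposite corners are 180° apart.
214 + 180 = 394 → 394 − 360 = 34°

34°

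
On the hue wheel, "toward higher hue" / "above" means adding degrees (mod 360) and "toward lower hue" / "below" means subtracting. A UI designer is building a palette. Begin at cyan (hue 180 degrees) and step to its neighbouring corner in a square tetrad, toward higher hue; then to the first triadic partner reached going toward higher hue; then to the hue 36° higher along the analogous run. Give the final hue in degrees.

180 + 90 = 270°   (square ↑)
270 + 120 = 390 → 390 − 360 = 30°   (triadic ↑)
30 + 36 = 66°   (analog 36° ↑)

66°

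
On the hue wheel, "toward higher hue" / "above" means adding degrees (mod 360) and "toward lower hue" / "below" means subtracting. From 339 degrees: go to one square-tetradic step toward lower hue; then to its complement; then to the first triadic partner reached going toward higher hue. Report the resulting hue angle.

189°

square ↓ −90°: 339 − 90 = 249°
complement +180°: 249 + 180 = 429 → 429 − 360 = 69°
triadic ↑ +120°: 69 + 120 = 189°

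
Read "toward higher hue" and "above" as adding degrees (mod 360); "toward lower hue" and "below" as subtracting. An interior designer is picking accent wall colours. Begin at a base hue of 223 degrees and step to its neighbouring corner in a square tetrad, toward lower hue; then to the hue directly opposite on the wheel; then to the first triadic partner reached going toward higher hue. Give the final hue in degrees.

−90° (square ↓): 223 − 90 = 133°
+180° (complement): 133 + 180 = 313°
+120° (triadic ↑): 313 + 120 = 433 → 433 − 360 = 73°

73°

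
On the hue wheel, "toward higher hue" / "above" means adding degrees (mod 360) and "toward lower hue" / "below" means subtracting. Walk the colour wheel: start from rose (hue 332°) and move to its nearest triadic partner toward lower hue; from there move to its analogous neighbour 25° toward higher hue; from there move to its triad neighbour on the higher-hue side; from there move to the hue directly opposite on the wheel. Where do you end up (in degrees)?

177°

332 − 120 = 212°   (triadic ↓)
212 + 25 = 237°   (analog 25° ↑)
237 + 120 = 357°   (triadic ↑)
357 + 180 = 537 → 537 − 360 = 177°   (complement)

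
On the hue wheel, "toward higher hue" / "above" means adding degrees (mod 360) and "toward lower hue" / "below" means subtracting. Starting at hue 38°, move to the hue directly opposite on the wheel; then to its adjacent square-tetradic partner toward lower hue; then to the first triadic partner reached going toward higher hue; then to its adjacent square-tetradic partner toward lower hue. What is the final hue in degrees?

complement +180°: 38 + 180 = 218°
square ↓ −90°: 218 − 90 = 128°
triadic ↑ +120°: 128 + 120 = 248°
square ↓ −90°: 248 − 90 = 158°

158°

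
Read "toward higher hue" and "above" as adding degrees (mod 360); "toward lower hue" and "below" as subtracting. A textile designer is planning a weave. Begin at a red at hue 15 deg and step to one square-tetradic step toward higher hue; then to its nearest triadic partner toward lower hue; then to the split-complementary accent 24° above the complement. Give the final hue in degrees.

189°

+90° (square ↑): 15 + 90 = 105°
−120° (triadic ↓): 105 − 120 = -15 → -15 + 360 = 345°
+204° (split-comp 24° ↑): 345 + 204 = 549 → 549 − 360 = 189°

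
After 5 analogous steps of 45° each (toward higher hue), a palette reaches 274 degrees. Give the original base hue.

5 steps of 45° (toward higher hue) give a net shift of +225°.
Start = end − shift: 274 − 225 = 49°

49°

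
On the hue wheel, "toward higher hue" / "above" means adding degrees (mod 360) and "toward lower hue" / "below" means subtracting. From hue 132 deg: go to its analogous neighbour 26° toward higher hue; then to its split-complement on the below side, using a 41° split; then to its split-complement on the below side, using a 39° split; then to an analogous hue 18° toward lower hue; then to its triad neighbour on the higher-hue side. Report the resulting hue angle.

180°

132 + 26 = 158°   (analog 26° ↑)
158 + 139 = 297°   (split-comp 41° ↓)
297 + 141 = 438 → 438 − 360 = 78°   (split-comp 39° ↓)
78 − 18 = 60°   (analog 18° ↓)
60 + 120 = 180°   (triadic ↑)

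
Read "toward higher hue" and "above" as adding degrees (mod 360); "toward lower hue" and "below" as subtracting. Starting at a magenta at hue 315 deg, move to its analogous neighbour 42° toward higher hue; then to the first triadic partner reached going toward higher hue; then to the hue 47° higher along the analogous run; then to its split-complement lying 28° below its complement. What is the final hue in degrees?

315 + 42 = 357°   (analog 42° ↑)
357 + 120 = 477 → 477 − 360 = 117°   (triadic ↑)
117 + 47 = 164°   (analog 47° ↑)
164 + 152 = 316°   (split-comp 28° ↓)

316°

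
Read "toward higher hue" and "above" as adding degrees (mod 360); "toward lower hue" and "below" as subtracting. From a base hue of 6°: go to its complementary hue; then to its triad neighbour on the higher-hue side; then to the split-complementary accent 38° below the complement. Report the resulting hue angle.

6 + 180 = 186°   (complement)
186 + 120 = 306°   (triadic ↑)
306 + 142 = 448 → 448 − 360 = 88°   (split-comp 38° ↓)

88°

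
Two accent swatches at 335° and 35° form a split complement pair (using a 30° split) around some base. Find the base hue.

185°

The accents sit 30° either side of the complement, so the complement is their short-arc midpoint on the wheel.
Short-arc midpoint of 335° and 35°: 5°.
Base is 180° from the complement: 5 − 180 = -175 → -175 + 360 = 185°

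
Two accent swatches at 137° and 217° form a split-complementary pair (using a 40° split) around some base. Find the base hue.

357°

The accents sit 40° either side of the complement, so the complement is their short-arc midpoint on the wheel.
Short-arc midpoint of 137° and 217°: 177°.
Base is 180° from the complement: 177 − 180 = -3 → -3 + 360 = 357°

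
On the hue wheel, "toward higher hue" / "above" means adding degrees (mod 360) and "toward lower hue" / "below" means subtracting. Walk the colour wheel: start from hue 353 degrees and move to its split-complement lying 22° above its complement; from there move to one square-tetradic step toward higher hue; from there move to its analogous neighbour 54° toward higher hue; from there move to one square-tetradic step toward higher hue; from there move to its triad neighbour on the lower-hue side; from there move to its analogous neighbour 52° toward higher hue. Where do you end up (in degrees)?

353 + 202 = 555 → 555 − 360 = 195°   (split-comp 22° ↑)
195 + 90 = 285°   (square ↑)
285 + 54 = 339°   (analog 54° ↑)
339 + 90 = 429 → 429 − 360 = 69°   (square ↑)
69 − 120 = -51 → -51 + 360 = 309°   (triadic ↓)
309 + 52 = 361 → 361 − 360 = 1°   (analog 52° ↑)

1°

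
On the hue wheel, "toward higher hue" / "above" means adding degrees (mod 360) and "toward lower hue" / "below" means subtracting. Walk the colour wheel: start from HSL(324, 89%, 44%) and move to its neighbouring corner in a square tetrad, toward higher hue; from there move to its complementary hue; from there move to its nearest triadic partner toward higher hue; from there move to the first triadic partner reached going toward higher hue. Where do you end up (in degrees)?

324 + 90 = 414 → 414 − 360 = 54°   (square ↑)
54 + 180 = 234°   (complement)
234 + 120 = 354°   (triadic ↑)
354 + 120 = 474 → 474 − 360 = 114°   (triadic ↑)

114°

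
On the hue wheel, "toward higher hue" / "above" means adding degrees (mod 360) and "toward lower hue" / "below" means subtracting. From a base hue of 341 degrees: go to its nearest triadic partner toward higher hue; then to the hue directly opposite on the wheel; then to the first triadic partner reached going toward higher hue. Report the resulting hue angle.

41°

+120° (triadic ↑): 341 + 120 = 461 → 461 − 360 = 101°
+180° (complement): 101 + 180 = 281°
+120° (triadic ↑): 281 + 120 = 401 → 401 − 360 = 41°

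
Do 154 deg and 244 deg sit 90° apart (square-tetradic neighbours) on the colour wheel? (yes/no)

Angular distance: |154 − 244| = 90 = 90°.
90° apart (square-tetradic neighbours) requires 90°.

yes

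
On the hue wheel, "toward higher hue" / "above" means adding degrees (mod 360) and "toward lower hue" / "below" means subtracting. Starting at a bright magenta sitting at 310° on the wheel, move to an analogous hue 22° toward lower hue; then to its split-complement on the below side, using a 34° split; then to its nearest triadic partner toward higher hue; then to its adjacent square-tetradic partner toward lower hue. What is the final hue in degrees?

310 − 22 = 288°   (analog 22° ↓)
288 + 146 = 434 → 434 − 360 = 74°   (split-comp 34° ↓)
74 + 120 = 194°   (triadic ↑)
194 − 90 = 104°   (square ↓)

104°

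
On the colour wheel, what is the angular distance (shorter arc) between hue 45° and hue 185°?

140°

|45 − 185| = 140.
140 ≤ 180, so the shorter arc is 140°.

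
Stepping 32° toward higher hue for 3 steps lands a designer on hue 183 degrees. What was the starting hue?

87°

3 steps of 32° (toward higher hue) give a net shift of +96°.
Start = end − shift: 183 − 96 = 87°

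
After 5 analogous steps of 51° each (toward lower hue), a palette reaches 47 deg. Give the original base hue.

5 steps of 51° (toward lower hue) give a net shift of −255°.
Start = end − shift: 47 + 255 = 302°

302°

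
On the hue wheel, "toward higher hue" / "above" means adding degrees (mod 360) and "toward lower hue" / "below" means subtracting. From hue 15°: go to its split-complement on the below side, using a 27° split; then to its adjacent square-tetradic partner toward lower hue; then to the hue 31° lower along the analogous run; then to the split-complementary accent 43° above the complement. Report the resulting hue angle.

270°

+153° (split-comp 27° ↓): 15 + 153 = 168°
−90° (square ↓): 168 − 90 = 78°
−31° (analog 31° ↓): 78 − 31 = 47°
+223° (split-comp 43° ↑): 47 + 223 = 270°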